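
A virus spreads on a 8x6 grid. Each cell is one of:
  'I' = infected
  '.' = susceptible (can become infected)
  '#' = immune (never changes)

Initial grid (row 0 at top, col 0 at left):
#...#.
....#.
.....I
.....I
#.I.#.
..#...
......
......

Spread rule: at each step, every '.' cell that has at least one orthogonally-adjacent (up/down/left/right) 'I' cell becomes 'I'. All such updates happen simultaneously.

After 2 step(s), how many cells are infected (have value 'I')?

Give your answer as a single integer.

Answer: 18

Derivation:
Step 0 (initial): 3 infected
Step 1: +7 new -> 10 infected
Step 2: +8 new -> 18 infected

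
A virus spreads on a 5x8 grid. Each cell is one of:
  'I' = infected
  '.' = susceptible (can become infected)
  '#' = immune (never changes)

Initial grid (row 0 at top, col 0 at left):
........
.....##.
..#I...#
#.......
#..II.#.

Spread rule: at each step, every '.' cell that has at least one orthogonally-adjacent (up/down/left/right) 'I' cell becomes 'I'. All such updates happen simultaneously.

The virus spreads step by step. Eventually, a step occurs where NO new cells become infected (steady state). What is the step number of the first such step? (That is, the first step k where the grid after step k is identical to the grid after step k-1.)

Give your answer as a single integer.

Answer: 8

Derivation:
Step 0 (initial): 3 infected
Step 1: +6 new -> 9 infected
Step 2: +7 new -> 16 infected
Step 3: +6 new -> 22 infected
Step 4: +5 new -> 27 infected
Step 5: +4 new -> 31 infected
Step 6: +1 new -> 32 infected
Step 7: +1 new -> 33 infected
Step 8: +0 new -> 33 infected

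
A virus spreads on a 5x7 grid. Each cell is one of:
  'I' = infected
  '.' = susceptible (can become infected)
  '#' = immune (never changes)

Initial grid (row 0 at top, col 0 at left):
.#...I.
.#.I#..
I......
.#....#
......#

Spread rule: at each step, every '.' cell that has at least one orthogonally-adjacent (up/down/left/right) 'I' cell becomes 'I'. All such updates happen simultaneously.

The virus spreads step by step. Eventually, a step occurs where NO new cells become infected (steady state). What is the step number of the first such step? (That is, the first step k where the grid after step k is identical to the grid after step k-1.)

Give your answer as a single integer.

Step 0 (initial): 3 infected
Step 1: +9 new -> 12 infected
Step 2: +8 new -> 20 infected
Step 3: +6 new -> 26 infected
Step 4: +3 new -> 29 infected
Step 5: +0 new -> 29 infected

Answer: 5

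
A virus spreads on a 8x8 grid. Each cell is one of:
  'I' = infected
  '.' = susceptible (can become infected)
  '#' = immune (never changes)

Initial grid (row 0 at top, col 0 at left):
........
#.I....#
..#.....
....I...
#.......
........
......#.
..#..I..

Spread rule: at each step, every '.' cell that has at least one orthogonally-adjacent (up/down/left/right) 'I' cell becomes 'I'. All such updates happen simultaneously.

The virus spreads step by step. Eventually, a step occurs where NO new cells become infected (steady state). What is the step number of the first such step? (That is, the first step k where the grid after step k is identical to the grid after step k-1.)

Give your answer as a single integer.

Step 0 (initial): 3 infected
Step 1: +10 new -> 13 infected
Step 2: +15 new -> 28 infected
Step 3: +13 new -> 41 infected
Step 4: +9 new -> 50 infected
Step 5: +3 new -> 53 infected
Step 6: +4 new -> 57 infected
Step 7: +1 new -> 58 infected
Step 8: +0 new -> 58 infected

Answer: 8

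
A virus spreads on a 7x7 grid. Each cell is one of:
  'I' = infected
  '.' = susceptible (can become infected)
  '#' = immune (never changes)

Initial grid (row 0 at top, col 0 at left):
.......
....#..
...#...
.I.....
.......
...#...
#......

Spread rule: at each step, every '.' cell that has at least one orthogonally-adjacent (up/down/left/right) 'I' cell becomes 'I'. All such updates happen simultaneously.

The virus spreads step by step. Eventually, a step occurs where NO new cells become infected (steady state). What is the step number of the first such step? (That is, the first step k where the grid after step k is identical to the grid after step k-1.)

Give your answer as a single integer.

Step 0 (initial): 1 infected
Step 1: +4 new -> 5 infected
Step 2: +7 new -> 12 infected
Step 3: +8 new -> 20 infected
Step 4: +7 new -> 27 infected
Step 5: +6 new -> 33 infected
Step 6: +6 new -> 39 infected
Step 7: +4 new -> 43 infected
Step 8: +2 new -> 45 infected
Step 9: +0 new -> 45 infected

Answer: 9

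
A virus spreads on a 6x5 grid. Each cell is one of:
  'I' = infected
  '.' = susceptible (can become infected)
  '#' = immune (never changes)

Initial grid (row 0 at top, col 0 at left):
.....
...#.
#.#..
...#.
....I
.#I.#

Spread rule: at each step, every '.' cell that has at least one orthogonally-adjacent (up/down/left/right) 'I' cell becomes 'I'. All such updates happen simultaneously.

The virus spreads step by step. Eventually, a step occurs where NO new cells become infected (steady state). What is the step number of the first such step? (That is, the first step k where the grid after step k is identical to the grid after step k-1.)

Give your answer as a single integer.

Answer: 8

Derivation:
Step 0 (initial): 2 infected
Step 1: +4 new -> 6 infected
Step 2: +3 new -> 9 infected
Step 3: +4 new -> 13 infected
Step 4: +4 new -> 17 infected
Step 5: +2 new -> 19 infected
Step 6: +4 new -> 23 infected
Step 7: +1 new -> 24 infected
Step 8: +0 new -> 24 infected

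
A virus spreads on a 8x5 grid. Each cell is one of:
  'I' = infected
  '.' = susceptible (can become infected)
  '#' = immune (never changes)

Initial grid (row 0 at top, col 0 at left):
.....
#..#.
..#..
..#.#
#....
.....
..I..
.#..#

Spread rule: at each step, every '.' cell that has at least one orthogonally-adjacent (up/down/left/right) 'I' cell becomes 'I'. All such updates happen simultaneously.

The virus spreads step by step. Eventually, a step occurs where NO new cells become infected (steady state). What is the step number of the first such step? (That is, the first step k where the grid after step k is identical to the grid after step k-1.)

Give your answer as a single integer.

Step 0 (initial): 1 infected
Step 1: +4 new -> 5 infected
Step 2: +6 new -> 11 infected
Step 3: +5 new -> 16 infected
Step 4: +3 new -> 19 infected
Step 5: +3 new -> 22 infected
Step 6: +3 new -> 25 infected
Step 7: +3 new -> 28 infected
Step 8: +3 new -> 31 infected
Step 9: +1 new -> 32 infected
Step 10: +0 new -> 32 infected

Answer: 10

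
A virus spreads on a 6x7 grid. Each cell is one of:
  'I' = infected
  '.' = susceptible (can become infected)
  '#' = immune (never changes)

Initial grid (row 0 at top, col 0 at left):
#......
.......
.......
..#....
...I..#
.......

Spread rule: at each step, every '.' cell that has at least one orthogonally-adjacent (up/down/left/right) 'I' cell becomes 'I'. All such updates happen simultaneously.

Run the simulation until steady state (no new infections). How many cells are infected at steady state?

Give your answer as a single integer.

Answer: 39

Derivation:
Step 0 (initial): 1 infected
Step 1: +4 new -> 5 infected
Step 2: +6 new -> 11 infected
Step 3: +8 new -> 19 infected
Step 4: +9 new -> 28 infected
Step 5: +6 new -> 34 infected
Step 6: +4 new -> 38 infected
Step 7: +1 new -> 39 infected
Step 8: +0 new -> 39 infected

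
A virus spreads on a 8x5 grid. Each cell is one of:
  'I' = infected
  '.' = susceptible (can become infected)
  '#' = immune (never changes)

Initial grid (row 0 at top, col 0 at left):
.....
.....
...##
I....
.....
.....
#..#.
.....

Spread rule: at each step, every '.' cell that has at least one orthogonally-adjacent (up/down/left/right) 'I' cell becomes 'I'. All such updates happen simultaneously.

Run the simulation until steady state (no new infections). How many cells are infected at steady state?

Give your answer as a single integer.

Step 0 (initial): 1 infected
Step 1: +3 new -> 4 infected
Step 2: +5 new -> 9 infected
Step 3: +6 new -> 15 infected
Step 4: +6 new -> 21 infected
Step 5: +6 new -> 27 infected
Step 6: +5 new -> 32 infected
Step 7: +3 new -> 35 infected
Step 8: +1 new -> 36 infected
Step 9: +0 new -> 36 infected

Answer: 36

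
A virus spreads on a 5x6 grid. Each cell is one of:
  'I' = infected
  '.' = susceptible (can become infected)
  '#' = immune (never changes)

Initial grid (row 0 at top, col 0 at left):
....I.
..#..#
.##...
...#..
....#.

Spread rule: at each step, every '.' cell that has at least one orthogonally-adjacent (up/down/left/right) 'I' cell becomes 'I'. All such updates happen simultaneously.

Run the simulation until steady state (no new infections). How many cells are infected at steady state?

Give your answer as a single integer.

Step 0 (initial): 1 infected
Step 1: +3 new -> 4 infected
Step 2: +3 new -> 7 infected
Step 3: +4 new -> 11 infected
Step 4: +3 new -> 14 infected
Step 5: +2 new -> 16 infected
Step 6: +1 new -> 17 infected
Step 7: +1 new -> 18 infected
Step 8: +2 new -> 20 infected
Step 9: +2 new -> 22 infected
Step 10: +1 new -> 23 infected
Step 11: +1 new -> 24 infected
Step 12: +0 new -> 24 infected

Answer: 24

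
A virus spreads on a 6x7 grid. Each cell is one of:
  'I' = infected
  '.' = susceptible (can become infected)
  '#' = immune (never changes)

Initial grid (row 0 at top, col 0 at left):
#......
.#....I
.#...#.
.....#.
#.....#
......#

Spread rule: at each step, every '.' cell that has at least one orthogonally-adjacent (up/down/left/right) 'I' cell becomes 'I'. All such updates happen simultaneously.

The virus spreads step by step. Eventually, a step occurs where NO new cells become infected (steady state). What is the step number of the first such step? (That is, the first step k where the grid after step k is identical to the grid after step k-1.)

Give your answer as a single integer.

Answer: 11

Derivation:
Step 0 (initial): 1 infected
Step 1: +3 new -> 4 infected
Step 2: +3 new -> 7 infected
Step 3: +3 new -> 10 infected
Step 4: +4 new -> 14 infected
Step 5: +4 new -> 18 infected
Step 6: +5 new -> 23 infected
Step 7: +4 new -> 27 infected
Step 8: +3 new -> 30 infected
Step 9: +2 new -> 32 infected
Step 10: +2 new -> 34 infected
Step 11: +0 new -> 34 infected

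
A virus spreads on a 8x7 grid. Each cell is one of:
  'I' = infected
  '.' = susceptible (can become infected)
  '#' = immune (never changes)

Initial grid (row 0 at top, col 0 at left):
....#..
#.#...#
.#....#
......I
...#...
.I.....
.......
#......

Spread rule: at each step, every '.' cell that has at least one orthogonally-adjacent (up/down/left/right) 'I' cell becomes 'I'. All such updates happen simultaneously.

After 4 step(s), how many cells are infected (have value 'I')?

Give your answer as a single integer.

Answer: 39

Derivation:
Step 0 (initial): 2 infected
Step 1: +6 new -> 8 infected
Step 2: +11 new -> 19 infected
Step 3: +11 new -> 30 infected
Step 4: +9 new -> 39 infected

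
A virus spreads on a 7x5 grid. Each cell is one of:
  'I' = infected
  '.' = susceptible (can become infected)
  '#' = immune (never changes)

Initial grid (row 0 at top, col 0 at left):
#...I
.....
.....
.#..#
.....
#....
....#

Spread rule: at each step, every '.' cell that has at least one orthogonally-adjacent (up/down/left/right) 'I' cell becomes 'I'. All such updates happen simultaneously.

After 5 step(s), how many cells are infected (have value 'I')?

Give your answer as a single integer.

Answer: 16

Derivation:
Step 0 (initial): 1 infected
Step 1: +2 new -> 3 infected
Step 2: +3 new -> 6 infected
Step 3: +3 new -> 9 infected
Step 4: +3 new -> 12 infected
Step 5: +4 new -> 16 infected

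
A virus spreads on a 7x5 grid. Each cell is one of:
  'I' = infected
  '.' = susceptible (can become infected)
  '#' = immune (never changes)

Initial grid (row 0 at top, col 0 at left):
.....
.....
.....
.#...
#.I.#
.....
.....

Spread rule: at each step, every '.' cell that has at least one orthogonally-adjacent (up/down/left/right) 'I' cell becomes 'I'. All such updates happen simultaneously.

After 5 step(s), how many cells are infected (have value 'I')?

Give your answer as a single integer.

Step 0 (initial): 1 infected
Step 1: +4 new -> 5 infected
Step 2: +5 new -> 10 infected
Step 3: +8 new -> 18 infected
Step 4: +7 new -> 25 infected
Step 5: +5 new -> 30 infected

Answer: 30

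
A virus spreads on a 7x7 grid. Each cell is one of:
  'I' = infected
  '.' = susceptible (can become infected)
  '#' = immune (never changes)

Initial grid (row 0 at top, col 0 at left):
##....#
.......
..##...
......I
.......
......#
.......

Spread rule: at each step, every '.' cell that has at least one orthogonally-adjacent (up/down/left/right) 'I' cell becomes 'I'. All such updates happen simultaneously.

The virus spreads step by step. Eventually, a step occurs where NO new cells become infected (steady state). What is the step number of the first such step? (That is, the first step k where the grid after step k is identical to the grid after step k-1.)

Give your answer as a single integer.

Step 0 (initial): 1 infected
Step 1: +3 new -> 4 infected
Step 2: +4 new -> 8 infected
Step 3: +5 new -> 13 infected
Step 4: +6 new -> 19 infected
Step 5: +7 new -> 26 infected
Step 6: +7 new -> 33 infected
Step 7: +6 new -> 39 infected
Step 8: +3 new -> 42 infected
Step 9: +1 new -> 43 infected
Step 10: +0 new -> 43 infected

Answer: 10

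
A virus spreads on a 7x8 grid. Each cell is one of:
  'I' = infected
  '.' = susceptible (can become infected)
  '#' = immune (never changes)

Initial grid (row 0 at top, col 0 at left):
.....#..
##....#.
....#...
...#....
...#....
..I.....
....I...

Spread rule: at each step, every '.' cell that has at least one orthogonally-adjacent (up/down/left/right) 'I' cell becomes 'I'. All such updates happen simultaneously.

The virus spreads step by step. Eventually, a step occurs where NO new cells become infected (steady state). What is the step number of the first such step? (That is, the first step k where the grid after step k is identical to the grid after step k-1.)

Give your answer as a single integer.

Step 0 (initial): 2 infected
Step 1: +7 new -> 9 infected
Step 2: +7 new -> 16 infected
Step 3: +8 new -> 24 infected
Step 4: +7 new -> 31 infected
Step 5: +6 new -> 37 infected
Step 6: +6 new -> 43 infected
Step 7: +3 new -> 46 infected
Step 8: +1 new -> 47 infected
Step 9: +1 new -> 48 infected
Step 10: +1 new -> 49 infected
Step 11: +0 new -> 49 infected

Answer: 11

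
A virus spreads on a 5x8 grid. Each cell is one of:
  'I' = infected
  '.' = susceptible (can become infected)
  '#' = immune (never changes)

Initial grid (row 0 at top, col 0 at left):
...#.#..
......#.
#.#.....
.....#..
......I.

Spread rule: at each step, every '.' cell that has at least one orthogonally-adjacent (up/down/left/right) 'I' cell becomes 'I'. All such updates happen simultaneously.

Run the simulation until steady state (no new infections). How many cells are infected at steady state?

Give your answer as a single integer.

Step 0 (initial): 1 infected
Step 1: +3 new -> 4 infected
Step 2: +3 new -> 7 infected
Step 3: +4 new -> 11 infected
Step 4: +5 new -> 16 infected
Step 5: +5 new -> 21 infected
Step 6: +5 new -> 26 infected
Step 7: +3 new -> 29 infected
Step 8: +2 new -> 31 infected
Step 9: +2 new -> 33 infected
Step 10: +1 new -> 34 infected
Step 11: +0 new -> 34 infected

Answer: 34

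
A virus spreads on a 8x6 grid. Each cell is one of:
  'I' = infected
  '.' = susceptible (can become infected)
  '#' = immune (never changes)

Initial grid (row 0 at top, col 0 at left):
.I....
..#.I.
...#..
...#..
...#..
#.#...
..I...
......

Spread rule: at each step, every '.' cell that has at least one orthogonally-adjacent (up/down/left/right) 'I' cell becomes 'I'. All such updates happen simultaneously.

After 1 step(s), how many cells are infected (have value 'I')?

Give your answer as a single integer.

Step 0 (initial): 3 infected
Step 1: +10 new -> 13 infected

Answer: 13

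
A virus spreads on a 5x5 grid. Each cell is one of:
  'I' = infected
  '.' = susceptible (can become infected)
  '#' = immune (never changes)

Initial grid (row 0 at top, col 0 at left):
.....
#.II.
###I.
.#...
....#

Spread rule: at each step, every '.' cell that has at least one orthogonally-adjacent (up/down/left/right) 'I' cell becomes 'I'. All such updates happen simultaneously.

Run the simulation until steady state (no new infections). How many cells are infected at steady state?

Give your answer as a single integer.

Step 0 (initial): 3 infected
Step 1: +6 new -> 9 infected
Step 2: +5 new -> 14 infected
Step 3: +2 new -> 16 infected
Step 4: +1 new -> 17 infected
Step 5: +1 new -> 18 infected
Step 6: +1 new -> 19 infected
Step 7: +0 new -> 19 infected

Answer: 19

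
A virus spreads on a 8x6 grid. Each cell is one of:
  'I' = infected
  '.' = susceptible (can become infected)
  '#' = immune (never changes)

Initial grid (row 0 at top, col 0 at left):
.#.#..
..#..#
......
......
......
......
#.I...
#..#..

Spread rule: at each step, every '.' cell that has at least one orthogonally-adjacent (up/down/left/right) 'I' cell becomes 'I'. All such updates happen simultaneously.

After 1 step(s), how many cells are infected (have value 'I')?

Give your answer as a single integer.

Step 0 (initial): 1 infected
Step 1: +4 new -> 5 infected

Answer: 5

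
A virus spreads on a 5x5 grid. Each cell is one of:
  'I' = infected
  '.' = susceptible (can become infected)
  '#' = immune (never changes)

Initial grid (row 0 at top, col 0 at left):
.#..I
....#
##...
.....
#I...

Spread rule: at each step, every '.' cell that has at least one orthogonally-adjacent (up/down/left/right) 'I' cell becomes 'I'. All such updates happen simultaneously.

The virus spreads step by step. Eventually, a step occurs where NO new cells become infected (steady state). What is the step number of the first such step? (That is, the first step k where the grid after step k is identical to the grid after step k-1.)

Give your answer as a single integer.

Answer: 7

Derivation:
Step 0 (initial): 2 infected
Step 1: +3 new -> 5 infected
Step 2: +5 new -> 10 infected
Step 3: +5 new -> 15 infected
Step 4: +3 new -> 18 infected
Step 5: +1 new -> 19 infected
Step 6: +1 new -> 20 infected
Step 7: +0 new -> 20 infected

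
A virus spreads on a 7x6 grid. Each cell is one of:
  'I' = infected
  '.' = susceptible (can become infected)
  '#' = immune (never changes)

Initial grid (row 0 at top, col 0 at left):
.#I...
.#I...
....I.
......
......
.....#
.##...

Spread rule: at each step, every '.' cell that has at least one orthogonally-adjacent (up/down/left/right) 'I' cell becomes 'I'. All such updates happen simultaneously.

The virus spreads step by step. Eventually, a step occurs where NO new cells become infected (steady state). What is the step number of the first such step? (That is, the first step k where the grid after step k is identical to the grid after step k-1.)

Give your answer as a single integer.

Answer: 8

Derivation:
Step 0 (initial): 3 infected
Step 1: +7 new -> 10 infected
Step 2: +7 new -> 17 infected
Step 3: +7 new -> 24 infected
Step 4: +6 new -> 30 infected
Step 5: +5 new -> 35 infected
Step 6: +1 new -> 36 infected
Step 7: +1 new -> 37 infected
Step 8: +0 new -> 37 infected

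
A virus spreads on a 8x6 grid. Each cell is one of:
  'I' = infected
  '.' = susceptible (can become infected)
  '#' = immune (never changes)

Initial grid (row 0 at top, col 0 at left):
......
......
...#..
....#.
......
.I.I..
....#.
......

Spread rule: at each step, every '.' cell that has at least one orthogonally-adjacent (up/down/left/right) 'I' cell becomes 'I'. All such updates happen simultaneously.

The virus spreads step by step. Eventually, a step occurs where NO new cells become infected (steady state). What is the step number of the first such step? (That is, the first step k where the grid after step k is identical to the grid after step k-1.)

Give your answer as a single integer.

Answer: 9

Derivation:
Step 0 (initial): 2 infected
Step 1: +7 new -> 9 infected
Step 2: +10 new -> 19 infected
Step 3: +8 new -> 27 infected
Step 4: +5 new -> 32 infected
Step 5: +4 new -> 36 infected
Step 6: +5 new -> 41 infected
Step 7: +3 new -> 44 infected
Step 8: +1 new -> 45 infected
Step 9: +0 new -> 45 infected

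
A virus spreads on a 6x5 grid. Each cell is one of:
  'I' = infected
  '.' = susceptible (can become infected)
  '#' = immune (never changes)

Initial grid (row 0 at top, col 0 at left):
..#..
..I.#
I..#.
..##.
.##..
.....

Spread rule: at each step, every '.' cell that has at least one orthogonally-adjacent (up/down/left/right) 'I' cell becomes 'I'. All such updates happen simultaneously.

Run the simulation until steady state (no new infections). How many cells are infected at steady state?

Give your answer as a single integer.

Answer: 23

Derivation:
Step 0 (initial): 2 infected
Step 1: +6 new -> 8 infected
Step 2: +5 new -> 13 infected
Step 3: +2 new -> 15 infected
Step 4: +1 new -> 16 infected
Step 5: +1 new -> 17 infected
Step 6: +1 new -> 18 infected
Step 7: +2 new -> 20 infected
Step 8: +1 new -> 21 infected
Step 9: +1 new -> 22 infected
Step 10: +1 new -> 23 infected
Step 11: +0 new -> 23 infected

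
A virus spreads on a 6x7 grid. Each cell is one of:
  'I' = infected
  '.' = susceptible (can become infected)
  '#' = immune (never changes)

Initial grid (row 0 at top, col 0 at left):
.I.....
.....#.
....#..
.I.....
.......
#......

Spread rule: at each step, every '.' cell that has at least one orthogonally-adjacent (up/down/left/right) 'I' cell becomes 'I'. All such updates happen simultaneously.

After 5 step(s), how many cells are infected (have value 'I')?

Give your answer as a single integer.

Step 0 (initial): 2 infected
Step 1: +7 new -> 9 infected
Step 2: +9 new -> 18 infected
Step 3: +6 new -> 24 infected
Step 4: +5 new -> 29 infected
Step 5: +5 new -> 34 infected

Answer: 34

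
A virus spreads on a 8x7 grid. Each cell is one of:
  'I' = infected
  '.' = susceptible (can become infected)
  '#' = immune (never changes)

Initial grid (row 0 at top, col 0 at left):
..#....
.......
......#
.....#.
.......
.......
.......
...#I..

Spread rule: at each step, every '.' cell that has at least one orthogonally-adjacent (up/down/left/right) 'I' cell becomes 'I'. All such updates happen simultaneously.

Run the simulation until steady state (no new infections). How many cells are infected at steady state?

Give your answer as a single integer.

Step 0 (initial): 1 infected
Step 1: +2 new -> 3 infected
Step 2: +4 new -> 7 infected
Step 3: +5 new -> 12 infected
Step 4: +7 new -> 19 infected
Step 5: +7 new -> 26 infected
Step 6: +8 new -> 34 infected
Step 7: +6 new -> 40 infected
Step 8: +6 new -> 46 infected
Step 9: +3 new -> 49 infected
Step 10: +2 new -> 51 infected
Step 11: +1 new -> 52 infected
Step 12: +0 new -> 52 infected

Answer: 52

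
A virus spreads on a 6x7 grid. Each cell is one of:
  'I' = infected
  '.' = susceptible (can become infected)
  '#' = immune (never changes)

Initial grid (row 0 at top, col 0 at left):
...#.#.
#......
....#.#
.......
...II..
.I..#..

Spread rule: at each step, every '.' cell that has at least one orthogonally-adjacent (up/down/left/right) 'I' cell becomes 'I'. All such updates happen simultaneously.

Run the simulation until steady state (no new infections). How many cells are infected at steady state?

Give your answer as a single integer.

Answer: 36

Derivation:
Step 0 (initial): 3 infected
Step 1: +8 new -> 11 infected
Step 2: +7 new -> 18 infected
Step 3: +7 new -> 25 infected
Step 4: +5 new -> 30 infected
Step 5: +4 new -> 34 infected
Step 6: +2 new -> 36 infected
Step 7: +0 new -> 36 infected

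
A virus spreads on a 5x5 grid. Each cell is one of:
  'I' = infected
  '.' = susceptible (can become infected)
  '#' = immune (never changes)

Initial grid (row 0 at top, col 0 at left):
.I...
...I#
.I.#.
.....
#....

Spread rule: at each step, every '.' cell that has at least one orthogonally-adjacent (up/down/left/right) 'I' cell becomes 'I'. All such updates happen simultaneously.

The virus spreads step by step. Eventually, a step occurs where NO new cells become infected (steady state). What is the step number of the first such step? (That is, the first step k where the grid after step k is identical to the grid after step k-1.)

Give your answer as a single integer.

Step 0 (initial): 3 infected
Step 1: +8 new -> 11 infected
Step 2: +5 new -> 16 infected
Step 3: +2 new -> 18 infected
Step 4: +2 new -> 20 infected
Step 5: +2 new -> 22 infected
Step 6: +0 new -> 22 infected

Answer: 6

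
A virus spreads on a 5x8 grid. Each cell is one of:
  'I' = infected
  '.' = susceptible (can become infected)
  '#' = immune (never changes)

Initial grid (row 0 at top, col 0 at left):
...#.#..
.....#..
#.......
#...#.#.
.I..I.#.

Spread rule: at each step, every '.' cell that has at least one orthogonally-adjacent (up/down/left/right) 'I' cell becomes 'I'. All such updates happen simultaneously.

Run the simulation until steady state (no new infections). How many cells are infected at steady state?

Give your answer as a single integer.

Answer: 32

Derivation:
Step 0 (initial): 2 infected
Step 1: +5 new -> 7 infected
Step 2: +4 new -> 11 infected
Step 3: +4 new -> 15 infected
Step 4: +6 new -> 21 infected
Step 5: +5 new -> 26 infected
Step 6: +4 new -> 30 infected
Step 7: +2 new -> 32 infected
Step 8: +0 new -> 32 infected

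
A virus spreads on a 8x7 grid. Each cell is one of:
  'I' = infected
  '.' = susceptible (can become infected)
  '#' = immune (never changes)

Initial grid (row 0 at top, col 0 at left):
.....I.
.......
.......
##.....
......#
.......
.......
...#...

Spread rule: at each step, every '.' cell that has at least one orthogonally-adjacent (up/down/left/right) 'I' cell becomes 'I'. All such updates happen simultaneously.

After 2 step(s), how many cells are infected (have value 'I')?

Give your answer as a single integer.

Answer: 8

Derivation:
Step 0 (initial): 1 infected
Step 1: +3 new -> 4 infected
Step 2: +4 new -> 8 infected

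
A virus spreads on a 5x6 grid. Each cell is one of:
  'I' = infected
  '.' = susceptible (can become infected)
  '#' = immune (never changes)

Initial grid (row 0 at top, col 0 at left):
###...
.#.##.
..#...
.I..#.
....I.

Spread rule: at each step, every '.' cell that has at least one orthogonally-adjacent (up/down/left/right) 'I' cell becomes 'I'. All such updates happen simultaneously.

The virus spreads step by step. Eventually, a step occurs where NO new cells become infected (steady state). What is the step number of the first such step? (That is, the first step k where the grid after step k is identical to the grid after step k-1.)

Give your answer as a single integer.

Answer: 8

Derivation:
Step 0 (initial): 2 infected
Step 1: +6 new -> 8 infected
Step 2: +5 new -> 13 infected
Step 3: +3 new -> 16 infected
Step 4: +2 new -> 18 infected
Step 5: +1 new -> 19 infected
Step 6: +1 new -> 20 infected
Step 7: +1 new -> 21 infected
Step 8: +0 new -> 21 infected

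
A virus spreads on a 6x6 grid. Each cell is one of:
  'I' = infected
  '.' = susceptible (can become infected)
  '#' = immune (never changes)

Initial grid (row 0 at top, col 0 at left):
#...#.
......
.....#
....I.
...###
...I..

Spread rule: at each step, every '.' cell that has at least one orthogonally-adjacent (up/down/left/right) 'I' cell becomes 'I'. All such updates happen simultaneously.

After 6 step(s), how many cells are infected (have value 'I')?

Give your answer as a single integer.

Answer: 30

Derivation:
Step 0 (initial): 2 infected
Step 1: +5 new -> 7 infected
Step 2: +6 new -> 13 infected
Step 3: +6 new -> 19 infected
Step 4: +6 new -> 25 infected
Step 5: +3 new -> 28 infected
Step 6: +2 new -> 30 infected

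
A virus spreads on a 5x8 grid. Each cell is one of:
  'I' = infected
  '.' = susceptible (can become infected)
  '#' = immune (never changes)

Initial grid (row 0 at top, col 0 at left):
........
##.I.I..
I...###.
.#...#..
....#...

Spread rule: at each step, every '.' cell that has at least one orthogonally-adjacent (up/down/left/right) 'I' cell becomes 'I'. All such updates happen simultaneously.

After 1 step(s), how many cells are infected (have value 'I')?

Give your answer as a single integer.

Answer: 11

Derivation:
Step 0 (initial): 3 infected
Step 1: +8 new -> 11 infected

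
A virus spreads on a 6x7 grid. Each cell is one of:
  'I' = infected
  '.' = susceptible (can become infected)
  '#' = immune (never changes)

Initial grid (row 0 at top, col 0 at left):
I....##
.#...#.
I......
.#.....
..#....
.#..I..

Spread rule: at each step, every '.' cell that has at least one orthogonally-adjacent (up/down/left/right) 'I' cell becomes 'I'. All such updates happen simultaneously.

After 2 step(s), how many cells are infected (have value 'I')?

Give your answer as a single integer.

Answer: 18

Derivation:
Step 0 (initial): 3 infected
Step 1: +7 new -> 10 infected
Step 2: +8 new -> 18 infected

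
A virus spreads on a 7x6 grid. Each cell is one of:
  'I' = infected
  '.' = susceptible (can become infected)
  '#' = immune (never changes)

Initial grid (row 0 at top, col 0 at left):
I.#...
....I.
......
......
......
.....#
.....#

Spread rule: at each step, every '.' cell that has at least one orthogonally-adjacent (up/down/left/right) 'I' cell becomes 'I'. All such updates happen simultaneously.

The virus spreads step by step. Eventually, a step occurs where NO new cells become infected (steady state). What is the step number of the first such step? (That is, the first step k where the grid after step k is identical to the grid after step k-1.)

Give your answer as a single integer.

Answer: 8

Derivation:
Step 0 (initial): 2 infected
Step 1: +6 new -> 8 infected
Step 2: +8 new -> 16 infected
Step 3: +6 new -> 22 infected
Step 4: +6 new -> 28 infected
Step 5: +5 new -> 33 infected
Step 6: +4 new -> 37 infected
Step 7: +2 new -> 39 infected
Step 8: +0 new -> 39 infected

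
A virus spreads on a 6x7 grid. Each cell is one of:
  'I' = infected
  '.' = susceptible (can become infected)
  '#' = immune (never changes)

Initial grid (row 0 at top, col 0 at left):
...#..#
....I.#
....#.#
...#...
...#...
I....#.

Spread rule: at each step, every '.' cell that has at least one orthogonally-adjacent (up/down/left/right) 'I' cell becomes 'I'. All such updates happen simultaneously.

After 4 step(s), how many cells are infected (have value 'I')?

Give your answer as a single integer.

Step 0 (initial): 2 infected
Step 1: +5 new -> 7 infected
Step 2: +7 new -> 14 infected
Step 3: +8 new -> 22 infected
Step 4: +8 new -> 30 infected

Answer: 30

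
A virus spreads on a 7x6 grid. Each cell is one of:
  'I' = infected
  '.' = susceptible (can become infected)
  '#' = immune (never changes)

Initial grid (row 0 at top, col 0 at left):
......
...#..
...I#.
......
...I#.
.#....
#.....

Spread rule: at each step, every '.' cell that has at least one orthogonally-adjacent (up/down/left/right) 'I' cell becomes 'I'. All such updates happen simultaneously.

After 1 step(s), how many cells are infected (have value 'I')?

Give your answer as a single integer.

Answer: 6

Derivation:
Step 0 (initial): 2 infected
Step 1: +4 new -> 6 infected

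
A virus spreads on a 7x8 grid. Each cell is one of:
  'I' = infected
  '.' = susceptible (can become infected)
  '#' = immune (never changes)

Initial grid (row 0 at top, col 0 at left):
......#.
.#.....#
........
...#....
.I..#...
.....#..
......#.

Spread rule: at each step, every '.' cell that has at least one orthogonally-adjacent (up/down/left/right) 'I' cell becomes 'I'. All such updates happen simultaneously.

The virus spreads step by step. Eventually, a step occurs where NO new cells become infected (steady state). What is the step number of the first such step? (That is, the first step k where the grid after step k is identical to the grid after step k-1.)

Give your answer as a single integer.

Answer: 13

Derivation:
Step 0 (initial): 1 infected
Step 1: +4 new -> 5 infected
Step 2: +7 new -> 12 infected
Step 3: +5 new -> 17 infected
Step 4: +5 new -> 22 infected
Step 5: +5 new -> 27 infected
Step 6: +6 new -> 33 infected
Step 7: +4 new -> 37 infected
Step 8: +5 new -> 42 infected
Step 9: +2 new -> 44 infected
Step 10: +2 new -> 46 infected
Step 11: +1 new -> 47 infected
Step 12: +1 new -> 48 infected
Step 13: +0 new -> 48 infected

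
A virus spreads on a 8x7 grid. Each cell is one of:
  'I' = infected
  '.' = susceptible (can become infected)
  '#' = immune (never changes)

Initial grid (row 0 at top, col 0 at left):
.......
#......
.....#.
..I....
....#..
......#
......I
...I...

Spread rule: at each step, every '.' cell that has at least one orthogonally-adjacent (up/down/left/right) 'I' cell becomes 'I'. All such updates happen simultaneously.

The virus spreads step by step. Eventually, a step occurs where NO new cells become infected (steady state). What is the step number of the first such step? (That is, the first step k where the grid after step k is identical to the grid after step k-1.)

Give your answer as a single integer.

Step 0 (initial): 3 infected
Step 1: +9 new -> 12 infected
Step 2: +14 new -> 26 infected
Step 3: +12 new -> 38 infected
Step 4: +7 new -> 45 infected
Step 5: +4 new -> 49 infected
Step 6: +2 new -> 51 infected
Step 7: +1 new -> 52 infected
Step 8: +0 new -> 52 infected

Answer: 8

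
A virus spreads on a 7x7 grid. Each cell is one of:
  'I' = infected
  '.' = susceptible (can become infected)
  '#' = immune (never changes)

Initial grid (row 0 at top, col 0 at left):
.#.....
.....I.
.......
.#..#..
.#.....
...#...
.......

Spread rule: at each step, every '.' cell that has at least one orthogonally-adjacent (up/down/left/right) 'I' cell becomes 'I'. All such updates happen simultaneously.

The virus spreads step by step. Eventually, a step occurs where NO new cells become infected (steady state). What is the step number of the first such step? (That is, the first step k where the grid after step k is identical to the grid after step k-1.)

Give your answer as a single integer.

Answer: 11

Derivation:
Step 0 (initial): 1 infected
Step 1: +4 new -> 5 infected
Step 2: +6 new -> 11 infected
Step 3: +5 new -> 16 infected
Step 4: +7 new -> 23 infected
Step 5: +7 new -> 30 infected
Step 6: +5 new -> 35 infected
Step 7: +3 new -> 38 infected
Step 8: +3 new -> 41 infected
Step 9: +2 new -> 43 infected
Step 10: +1 new -> 44 infected
Step 11: +0 new -> 44 infected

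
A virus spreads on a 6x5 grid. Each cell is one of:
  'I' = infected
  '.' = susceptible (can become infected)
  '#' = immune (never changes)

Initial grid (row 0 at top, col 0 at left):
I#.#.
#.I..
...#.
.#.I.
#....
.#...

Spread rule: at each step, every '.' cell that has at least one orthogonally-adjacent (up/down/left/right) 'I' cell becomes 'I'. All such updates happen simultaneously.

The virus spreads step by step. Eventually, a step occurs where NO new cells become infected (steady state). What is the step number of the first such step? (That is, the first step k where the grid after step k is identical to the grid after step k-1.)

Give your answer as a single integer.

Step 0 (initial): 3 infected
Step 1: +7 new -> 10 infected
Step 2: +6 new -> 16 infected
Step 3: +5 new -> 21 infected
Step 4: +1 new -> 22 infected
Step 5: +0 new -> 22 infected

Answer: 5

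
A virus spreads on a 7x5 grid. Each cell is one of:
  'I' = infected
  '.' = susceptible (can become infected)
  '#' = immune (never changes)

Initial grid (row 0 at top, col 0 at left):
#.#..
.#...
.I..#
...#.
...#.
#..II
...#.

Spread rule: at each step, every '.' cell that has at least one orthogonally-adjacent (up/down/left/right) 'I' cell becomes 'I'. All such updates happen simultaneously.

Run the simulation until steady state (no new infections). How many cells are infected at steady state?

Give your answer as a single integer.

Answer: 26

Derivation:
Step 0 (initial): 3 infected
Step 1: +6 new -> 9 infected
Step 2: +10 new -> 19 infected
Step 3: +3 new -> 22 infected
Step 4: +3 new -> 25 infected
Step 5: +1 new -> 26 infected
Step 6: +0 new -> 26 infected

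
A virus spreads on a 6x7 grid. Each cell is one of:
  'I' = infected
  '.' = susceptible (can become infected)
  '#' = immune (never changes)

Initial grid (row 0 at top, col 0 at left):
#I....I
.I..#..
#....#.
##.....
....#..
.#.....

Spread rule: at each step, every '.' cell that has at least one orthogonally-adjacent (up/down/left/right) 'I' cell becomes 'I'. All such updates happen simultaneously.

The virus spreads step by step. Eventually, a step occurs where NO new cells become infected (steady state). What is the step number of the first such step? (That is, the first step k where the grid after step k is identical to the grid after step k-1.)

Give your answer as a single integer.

Step 0 (initial): 3 infected
Step 1: +6 new -> 9 infected
Step 2: +6 new -> 15 infected
Step 3: +3 new -> 18 infected
Step 4: +5 new -> 23 infected
Step 5: +6 new -> 29 infected
Step 6: +3 new -> 32 infected
Step 7: +2 new -> 34 infected
Step 8: +0 new -> 34 infected

Answer: 8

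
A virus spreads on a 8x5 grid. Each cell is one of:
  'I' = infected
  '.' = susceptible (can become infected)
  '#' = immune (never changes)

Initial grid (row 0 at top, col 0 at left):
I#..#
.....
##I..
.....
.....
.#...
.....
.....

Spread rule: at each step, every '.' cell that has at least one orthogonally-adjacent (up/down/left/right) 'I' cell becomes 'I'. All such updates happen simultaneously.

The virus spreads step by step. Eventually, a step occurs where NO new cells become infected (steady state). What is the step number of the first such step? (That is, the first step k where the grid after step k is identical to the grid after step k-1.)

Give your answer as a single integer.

Step 0 (initial): 2 infected
Step 1: +4 new -> 6 infected
Step 2: +7 new -> 13 infected
Step 3: +7 new -> 20 infected
Step 4: +4 new -> 24 infected
Step 5: +5 new -> 29 infected
Step 6: +4 new -> 33 infected
Step 7: +2 new -> 35 infected
Step 8: +0 new -> 35 infected

Answer: 8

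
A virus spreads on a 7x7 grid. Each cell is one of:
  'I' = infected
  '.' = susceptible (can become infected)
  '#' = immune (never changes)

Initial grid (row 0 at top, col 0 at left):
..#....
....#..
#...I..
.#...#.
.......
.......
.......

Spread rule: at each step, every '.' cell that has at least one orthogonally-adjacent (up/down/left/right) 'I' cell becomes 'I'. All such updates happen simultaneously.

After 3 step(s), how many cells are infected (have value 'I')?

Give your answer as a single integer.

Step 0 (initial): 1 infected
Step 1: +3 new -> 4 infected
Step 2: +6 new -> 10 infected
Step 3: +10 new -> 20 infected

Answer: 20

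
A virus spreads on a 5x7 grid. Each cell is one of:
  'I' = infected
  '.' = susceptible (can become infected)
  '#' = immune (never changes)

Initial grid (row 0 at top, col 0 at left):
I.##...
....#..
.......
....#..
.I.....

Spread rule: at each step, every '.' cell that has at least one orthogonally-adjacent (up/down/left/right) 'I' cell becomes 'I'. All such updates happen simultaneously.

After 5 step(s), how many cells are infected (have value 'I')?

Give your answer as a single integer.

Step 0 (initial): 2 infected
Step 1: +5 new -> 7 infected
Step 2: +6 new -> 13 infected
Step 3: +4 new -> 17 infected
Step 4: +3 new -> 20 infected
Step 5: +3 new -> 23 infected

Answer: 23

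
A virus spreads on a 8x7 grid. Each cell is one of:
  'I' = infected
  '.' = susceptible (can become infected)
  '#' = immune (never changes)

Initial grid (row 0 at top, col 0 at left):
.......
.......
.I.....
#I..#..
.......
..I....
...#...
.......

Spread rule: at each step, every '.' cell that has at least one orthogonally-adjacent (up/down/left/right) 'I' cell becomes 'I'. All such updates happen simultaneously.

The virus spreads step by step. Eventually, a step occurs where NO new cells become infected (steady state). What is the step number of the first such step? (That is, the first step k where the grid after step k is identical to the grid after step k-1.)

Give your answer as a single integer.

Answer: 8

Derivation:
Step 0 (initial): 3 infected
Step 1: +9 new -> 12 infected
Step 2: +11 new -> 23 infected
Step 3: +10 new -> 33 infected
Step 4: +8 new -> 41 infected
Step 5: +7 new -> 48 infected
Step 6: +4 new -> 52 infected
Step 7: +1 new -> 53 infected
Step 8: +0 new -> 53 infected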